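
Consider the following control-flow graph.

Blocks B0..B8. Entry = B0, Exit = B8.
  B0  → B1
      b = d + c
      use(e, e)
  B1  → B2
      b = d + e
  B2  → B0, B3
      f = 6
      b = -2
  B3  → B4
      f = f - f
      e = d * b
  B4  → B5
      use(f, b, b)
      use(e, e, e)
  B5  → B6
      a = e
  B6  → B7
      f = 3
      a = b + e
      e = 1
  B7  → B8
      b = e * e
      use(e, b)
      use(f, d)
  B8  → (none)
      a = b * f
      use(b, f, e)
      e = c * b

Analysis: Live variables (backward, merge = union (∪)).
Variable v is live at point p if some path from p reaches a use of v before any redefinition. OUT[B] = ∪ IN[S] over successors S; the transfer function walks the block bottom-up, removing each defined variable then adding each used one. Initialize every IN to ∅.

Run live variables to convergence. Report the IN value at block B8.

Answer: {b, c, e, f}

Working:
Per-block solution:
  B0:  IN={c, d, e}  OUT={c, d, e}
  B1:  IN={c, d, e}  OUT={c, d, e}
  B2:  IN={c, d, e}  OUT={b, c, d, e, f}
  B3:  IN={b, c, d, f}  OUT={b, c, d, e, f}
  B4:  IN={b, c, d, e, f}  OUT={b, c, d, e}
  B5:  IN={b, c, d, e}  OUT={b, c, d, e}
  B6:  IN={b, c, d, e}  OUT={c, d, e, f}
  B7:  IN={c, d, e, f}  OUT={b, c, e, f}
  B8:  IN={b, c, e, f}  OUT={}

B8 is the boundary node: OUT[B8] = {}
Applying B8's transfer function to that OUT value gives IN[B8] (row B8 above).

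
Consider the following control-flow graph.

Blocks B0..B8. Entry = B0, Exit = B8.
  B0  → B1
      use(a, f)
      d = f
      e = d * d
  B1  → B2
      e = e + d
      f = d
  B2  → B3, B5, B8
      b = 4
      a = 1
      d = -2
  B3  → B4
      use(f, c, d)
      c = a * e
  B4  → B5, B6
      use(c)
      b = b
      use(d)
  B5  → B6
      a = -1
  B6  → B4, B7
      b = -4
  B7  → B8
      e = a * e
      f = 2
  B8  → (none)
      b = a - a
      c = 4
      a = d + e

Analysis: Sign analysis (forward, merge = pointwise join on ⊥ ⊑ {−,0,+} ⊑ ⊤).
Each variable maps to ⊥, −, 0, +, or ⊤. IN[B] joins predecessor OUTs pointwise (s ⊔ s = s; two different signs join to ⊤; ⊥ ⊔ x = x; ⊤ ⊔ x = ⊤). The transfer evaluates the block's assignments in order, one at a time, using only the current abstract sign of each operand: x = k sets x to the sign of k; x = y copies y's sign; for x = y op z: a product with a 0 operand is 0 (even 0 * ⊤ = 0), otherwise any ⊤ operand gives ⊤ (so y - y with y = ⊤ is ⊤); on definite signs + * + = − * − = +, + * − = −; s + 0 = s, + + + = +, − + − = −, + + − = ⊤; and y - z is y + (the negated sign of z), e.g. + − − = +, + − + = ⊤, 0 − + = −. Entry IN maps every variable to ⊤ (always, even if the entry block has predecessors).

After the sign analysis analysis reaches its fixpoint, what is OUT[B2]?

Answer: {a: +, b: +, c: ⊤, d: -, e: ⊤, f: ⊤}

Working:
Per-block solution:
  B0:  IN=(all ⊤)  OUT=(all ⊤)
  B1:  IN=(all ⊤)  OUT=(all ⊤)
  B2:  IN=(all ⊤)  OUT={a:+, b:+, d:-; rest ⊤}
  B3:  IN={a:+, b:+, d:-; rest ⊤}  OUT={a:+, b:+, d:-; rest ⊤}
  B4:  IN={d:-; rest ⊤}  OUT={d:-; rest ⊤}
  B5:  IN={d:-; rest ⊤}  OUT={a:-, d:-; rest ⊤}
  B6:  IN={d:-; rest ⊤}  OUT={b:-, d:-; rest ⊤}
  B7:  IN={b:-, d:-; rest ⊤}  OUT={b:-, d:-, f:+; rest ⊤}
  B8:  IN={d:-; rest ⊤}  OUT={c:+, d:-; rest ⊤}

Merge at B2: IN[B2] = OUT[B1] = {a: ⊤, b: ⊤, c: ⊤, d: ⊤, e: ⊤, f: ⊤}
Applying B2's transfer function to that IN value gives OUT[B2] (row B2 above).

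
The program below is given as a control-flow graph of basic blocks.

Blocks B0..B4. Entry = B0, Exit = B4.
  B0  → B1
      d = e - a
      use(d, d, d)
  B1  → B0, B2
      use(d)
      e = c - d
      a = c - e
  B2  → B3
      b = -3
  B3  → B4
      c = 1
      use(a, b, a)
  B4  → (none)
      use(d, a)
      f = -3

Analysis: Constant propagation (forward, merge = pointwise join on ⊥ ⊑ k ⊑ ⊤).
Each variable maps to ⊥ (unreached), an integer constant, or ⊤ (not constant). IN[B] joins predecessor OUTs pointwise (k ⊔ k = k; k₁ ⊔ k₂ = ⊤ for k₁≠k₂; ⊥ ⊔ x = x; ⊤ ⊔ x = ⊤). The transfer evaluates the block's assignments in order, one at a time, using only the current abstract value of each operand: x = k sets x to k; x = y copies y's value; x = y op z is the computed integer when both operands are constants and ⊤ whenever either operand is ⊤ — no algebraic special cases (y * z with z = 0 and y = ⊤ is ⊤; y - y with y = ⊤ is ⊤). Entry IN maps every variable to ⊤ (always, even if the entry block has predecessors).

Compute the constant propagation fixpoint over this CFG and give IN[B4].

Answer: {a: ⊤, b: -3, c: 1, d: ⊤, e: ⊤, f: ⊤}

Derivation:
Fixpoint table:
  B0:   IN=(all ⊤)   OUT=(all ⊤)
  B1:   IN=(all ⊤)   OUT=(all ⊤)
  B2:   IN=(all ⊤)   OUT={b:-3; rest ⊤}
  B3:   IN={b:-3; rest ⊤}   OUT={b:-3, c:1; rest ⊤}
  B4:   IN={b:-3, c:1; rest ⊤}   OUT={b:-3, c:1, f:-3; rest ⊤}

Merge at B4: IN[B4] = OUT[B3] = {a: ⊤, b: -3, c: 1, d: ⊤, e: ⊤, f: ⊤}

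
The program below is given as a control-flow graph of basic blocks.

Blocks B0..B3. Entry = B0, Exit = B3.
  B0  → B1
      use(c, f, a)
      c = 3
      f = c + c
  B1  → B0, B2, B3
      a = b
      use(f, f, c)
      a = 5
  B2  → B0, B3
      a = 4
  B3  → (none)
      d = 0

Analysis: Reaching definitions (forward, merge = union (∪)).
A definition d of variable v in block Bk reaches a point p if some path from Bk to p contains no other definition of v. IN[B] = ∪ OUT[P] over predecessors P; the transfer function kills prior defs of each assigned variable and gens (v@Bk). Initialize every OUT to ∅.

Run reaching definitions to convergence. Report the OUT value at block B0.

Answer: {a@B1, a@B2, c@B0, f@B0}

Derivation:
Per-block solution:
  B0:  IN={a@B1, a@B2, c@B0, f@B0}  OUT={a@B1, a@B2, c@B0, f@B0}
  B1:  IN={a@B1, a@B2, c@B0, f@B0}  OUT={a@B1, c@B0, f@B0}
  B2:  IN={a@B1, c@B0, f@B0}  OUT={a@B2, c@B0, f@B0}
  B3:  IN={a@B1, a@B2, c@B0, f@B0}  OUT={a@B1, a@B2, c@B0, d@B3, f@B0}

Merge at B0 (entry node, so the boundary value {} is joined with the incoming edge(s)): IN[B0] = {} ⊔ OUT[B1] ⊔ OUT[B2] = {a@B1, a@B2, c@B0, f@B0}
Applying B0's transfer function to that IN value gives OUT[B0] (row B0 above).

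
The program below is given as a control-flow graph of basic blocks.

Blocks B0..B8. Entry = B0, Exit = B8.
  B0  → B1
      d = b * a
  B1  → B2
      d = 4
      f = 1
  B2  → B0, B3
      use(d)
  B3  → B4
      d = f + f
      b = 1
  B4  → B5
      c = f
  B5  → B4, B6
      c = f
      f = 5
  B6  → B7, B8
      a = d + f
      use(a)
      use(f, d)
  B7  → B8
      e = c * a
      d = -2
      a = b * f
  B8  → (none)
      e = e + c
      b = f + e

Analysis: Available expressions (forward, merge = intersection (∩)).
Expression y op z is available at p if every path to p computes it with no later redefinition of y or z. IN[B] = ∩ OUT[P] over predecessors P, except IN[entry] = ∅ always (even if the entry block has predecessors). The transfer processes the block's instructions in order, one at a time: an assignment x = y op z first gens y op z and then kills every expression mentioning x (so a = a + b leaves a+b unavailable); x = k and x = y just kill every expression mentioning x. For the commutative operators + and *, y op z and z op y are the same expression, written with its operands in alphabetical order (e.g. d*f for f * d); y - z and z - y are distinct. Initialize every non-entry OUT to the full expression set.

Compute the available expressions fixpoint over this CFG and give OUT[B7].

Fixpoint table:
  B0:  IN={}  OUT={a*b}
  B1:  IN={a*b}  OUT={a*b}
  B2:  IN={a*b}  OUT={a*b}
  B3:  IN={a*b}  OUT={f+f}
  B4:  IN={}  OUT={}
  B5:  IN={}  OUT={}
  B6:  IN={}  OUT={d+f}
  B7:  IN={d+f}  OUT={b*f}
  B8:  IN={}  OUT={e+f}

Merge at B7: IN[B7] = OUT[B6] = {d+f}
Applying B7's transfer function to that IN value gives OUT[B7] (row B7 above).

Answer: {b*f}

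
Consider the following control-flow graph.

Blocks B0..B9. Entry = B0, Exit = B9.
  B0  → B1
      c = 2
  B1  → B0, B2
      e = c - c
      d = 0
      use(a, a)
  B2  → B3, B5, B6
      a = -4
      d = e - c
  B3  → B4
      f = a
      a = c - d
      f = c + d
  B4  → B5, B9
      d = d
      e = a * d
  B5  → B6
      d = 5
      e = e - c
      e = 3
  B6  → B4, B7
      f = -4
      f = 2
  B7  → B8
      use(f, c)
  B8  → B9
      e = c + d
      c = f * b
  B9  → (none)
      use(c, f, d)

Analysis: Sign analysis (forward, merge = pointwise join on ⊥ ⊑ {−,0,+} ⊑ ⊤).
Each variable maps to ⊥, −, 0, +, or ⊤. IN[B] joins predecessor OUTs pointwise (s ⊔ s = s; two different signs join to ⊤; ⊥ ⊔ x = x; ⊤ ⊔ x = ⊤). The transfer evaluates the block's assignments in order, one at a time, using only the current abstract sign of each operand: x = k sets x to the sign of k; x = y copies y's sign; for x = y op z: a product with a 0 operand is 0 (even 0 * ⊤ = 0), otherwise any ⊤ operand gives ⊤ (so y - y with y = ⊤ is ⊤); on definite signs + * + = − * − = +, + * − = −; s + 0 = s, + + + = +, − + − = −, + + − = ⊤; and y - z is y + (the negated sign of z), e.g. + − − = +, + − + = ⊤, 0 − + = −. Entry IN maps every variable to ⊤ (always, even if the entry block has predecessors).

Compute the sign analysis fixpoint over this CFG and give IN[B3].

Answer: {a: -, b: ⊤, c: +, d: ⊤, e: ⊤, f: ⊤}

Working:
Fixpoint table:
  B0:   IN=(all ⊤)   OUT={c:+; rest ⊤}
  B1:   IN={c:+; rest ⊤}   OUT={c:+, d:0; rest ⊤}
  B2:   IN={c:+, d:0; rest ⊤}   OUT={a:-, c:+; rest ⊤}
  B3:   IN={a:-, c:+; rest ⊤}   OUT={c:+; rest ⊤}
  B4:   IN={c:+; rest ⊤}   OUT={c:+; rest ⊤}
  B5:   IN={c:+; rest ⊤}   OUT={c:+, d:+, e:+; rest ⊤}
  B6:   IN={c:+; rest ⊤}   OUT={c:+, f:+; rest ⊤}
  B7:   IN={c:+, f:+; rest ⊤}   OUT={c:+, f:+; rest ⊤}
  B8:   IN={c:+, f:+; rest ⊤}   OUT={f:+; rest ⊤}
  B9:   IN=(all ⊤)   OUT=(all ⊤)

Merge at B3: IN[B3] = OUT[B2] = {a: -, b: ⊤, c: +, d: ⊤, e: ⊤, f: ⊤}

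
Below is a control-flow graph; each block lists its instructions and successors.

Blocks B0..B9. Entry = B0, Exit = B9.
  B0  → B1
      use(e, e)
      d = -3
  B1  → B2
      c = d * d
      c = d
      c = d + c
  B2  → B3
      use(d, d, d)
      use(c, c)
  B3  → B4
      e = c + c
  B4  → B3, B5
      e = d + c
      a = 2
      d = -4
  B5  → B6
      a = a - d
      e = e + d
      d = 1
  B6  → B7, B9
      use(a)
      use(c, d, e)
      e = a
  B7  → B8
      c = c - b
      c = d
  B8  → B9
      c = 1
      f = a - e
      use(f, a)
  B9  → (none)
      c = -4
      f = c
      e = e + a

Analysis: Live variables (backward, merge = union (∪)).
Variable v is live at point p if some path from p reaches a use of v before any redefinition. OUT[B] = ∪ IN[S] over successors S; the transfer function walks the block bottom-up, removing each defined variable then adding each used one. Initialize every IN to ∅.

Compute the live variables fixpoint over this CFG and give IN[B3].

Answer: {b, c, d}

Derivation:
Converged values:
  B0:  IN={b, e}  OUT={b, d}
  B1:  IN={b, d}  OUT={b, c, d}
  B2:  IN={b, c, d}  OUT={b, c, d}
  B3:  IN={b, c, d}  OUT={b, c, d}
  B4:  IN={b, c, d}  OUT={a, b, c, d, e}
  B5:  IN={a, b, c, d, e}  OUT={a, b, c, d, e}
  B6:  IN={a, b, c, d, e}  OUT={a, b, c, d, e}
  B7:  IN={a, b, c, d, e}  OUT={a, e}
  B8:  IN={a, e}  OUT={a, e}
  B9:  IN={a, e}  OUT={}

Merge at B3: OUT[B3] = IN[B4] = {b, c, d}
Applying B3's transfer function to that OUT value gives IN[B3] (row B3 above).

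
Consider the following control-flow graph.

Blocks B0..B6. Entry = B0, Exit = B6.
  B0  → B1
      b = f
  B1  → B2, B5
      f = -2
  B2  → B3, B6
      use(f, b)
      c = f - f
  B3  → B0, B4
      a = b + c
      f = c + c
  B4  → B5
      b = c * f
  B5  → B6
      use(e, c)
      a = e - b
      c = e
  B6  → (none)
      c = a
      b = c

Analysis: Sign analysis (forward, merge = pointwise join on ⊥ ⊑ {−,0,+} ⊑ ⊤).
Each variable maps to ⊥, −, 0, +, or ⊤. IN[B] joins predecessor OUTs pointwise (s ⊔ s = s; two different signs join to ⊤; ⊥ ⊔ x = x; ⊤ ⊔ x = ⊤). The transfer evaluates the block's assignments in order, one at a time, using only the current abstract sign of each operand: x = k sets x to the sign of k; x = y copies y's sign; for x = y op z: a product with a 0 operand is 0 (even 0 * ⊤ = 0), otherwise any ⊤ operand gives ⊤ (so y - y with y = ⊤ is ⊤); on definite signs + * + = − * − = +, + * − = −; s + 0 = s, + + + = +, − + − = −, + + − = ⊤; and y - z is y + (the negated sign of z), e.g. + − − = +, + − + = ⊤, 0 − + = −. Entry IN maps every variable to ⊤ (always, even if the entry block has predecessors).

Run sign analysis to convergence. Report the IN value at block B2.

Answer: {a: ⊤, b: ⊤, c: ⊤, d: ⊤, e: ⊤, f: -}

Derivation:
Fixpoint table:
  B0: | IN=(all ⊤) | OUT=(all ⊤)
  B1: | IN=(all ⊤) | OUT={f:-; rest ⊤}
  B2: | IN={f:-; rest ⊤} | OUT={f:-; rest ⊤}
  B3: | IN={f:-; rest ⊤} | OUT=(all ⊤)
  B4: | IN=(all ⊤) | OUT=(all ⊤)
  B5: | IN=(all ⊤) | OUT=(all ⊤)
  B6: | IN=(all ⊤) | OUT=(all ⊤)

Merge at B2: IN[B2] = OUT[B1] = {a: ⊤, b: ⊤, c: ⊤, d: ⊤, e: ⊤, f: -}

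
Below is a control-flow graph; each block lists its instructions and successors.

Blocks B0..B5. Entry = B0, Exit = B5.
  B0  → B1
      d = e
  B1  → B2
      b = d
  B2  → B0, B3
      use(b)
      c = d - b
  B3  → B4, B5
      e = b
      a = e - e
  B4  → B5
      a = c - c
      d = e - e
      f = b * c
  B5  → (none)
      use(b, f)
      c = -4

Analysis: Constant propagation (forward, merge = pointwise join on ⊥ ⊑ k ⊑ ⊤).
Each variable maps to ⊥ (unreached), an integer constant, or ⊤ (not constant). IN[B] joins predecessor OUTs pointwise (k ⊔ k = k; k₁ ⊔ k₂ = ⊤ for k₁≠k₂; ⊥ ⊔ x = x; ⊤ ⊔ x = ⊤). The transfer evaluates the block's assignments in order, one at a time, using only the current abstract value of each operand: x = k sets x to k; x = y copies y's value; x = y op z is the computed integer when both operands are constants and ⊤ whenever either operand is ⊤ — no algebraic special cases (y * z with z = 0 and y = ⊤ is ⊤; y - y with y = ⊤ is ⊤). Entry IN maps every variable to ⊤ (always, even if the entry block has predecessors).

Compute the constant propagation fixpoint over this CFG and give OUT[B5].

Per-block solution:
  B0:  IN=(all ⊤)  OUT=(all ⊤)
  B1:  IN=(all ⊤)  OUT=(all ⊤)
  B2:  IN=(all ⊤)  OUT=(all ⊤)
  B3:  IN=(all ⊤)  OUT=(all ⊤)
  B4:  IN=(all ⊤)  OUT=(all ⊤)
  B5:  IN=(all ⊤)  OUT={c:-4; rest ⊤}

Merge at B5: IN[B5] = OUT[B3] ⊔ OUT[B4] = {a: ⊤, b: ⊤, c: ⊤, d: ⊤, e: ⊤, f: ⊤}
Applying B5's transfer function to that IN value gives OUT[B5] (row B5 above).

Answer: {a: ⊤, b: ⊤, c: -4, d: ⊤, e: ⊤, f: ⊤}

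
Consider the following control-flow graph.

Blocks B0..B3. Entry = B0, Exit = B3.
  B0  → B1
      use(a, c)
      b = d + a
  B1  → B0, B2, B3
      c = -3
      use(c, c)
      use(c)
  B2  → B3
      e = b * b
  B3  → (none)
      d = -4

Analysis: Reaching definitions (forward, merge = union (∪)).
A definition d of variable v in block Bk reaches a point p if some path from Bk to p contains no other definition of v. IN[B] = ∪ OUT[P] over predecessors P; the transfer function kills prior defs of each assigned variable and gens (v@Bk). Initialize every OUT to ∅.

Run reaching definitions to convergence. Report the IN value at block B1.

Per-block solution:
  B0:  IN={b@B0, c@B1}  OUT={b@B0, c@B1}
  B1:  IN={b@B0, c@B1}  OUT={b@B0, c@B1}
  B2:  IN={b@B0, c@B1}  OUT={b@B0, c@B1, e@B2}
  B3:  IN={b@B0, c@B1, e@B2}  OUT={b@B0, c@B1, d@B3, e@B2}

Merge at B1: IN[B1] = OUT[B0] = {b@B0, c@B1}

Answer: {b@B0, c@B1}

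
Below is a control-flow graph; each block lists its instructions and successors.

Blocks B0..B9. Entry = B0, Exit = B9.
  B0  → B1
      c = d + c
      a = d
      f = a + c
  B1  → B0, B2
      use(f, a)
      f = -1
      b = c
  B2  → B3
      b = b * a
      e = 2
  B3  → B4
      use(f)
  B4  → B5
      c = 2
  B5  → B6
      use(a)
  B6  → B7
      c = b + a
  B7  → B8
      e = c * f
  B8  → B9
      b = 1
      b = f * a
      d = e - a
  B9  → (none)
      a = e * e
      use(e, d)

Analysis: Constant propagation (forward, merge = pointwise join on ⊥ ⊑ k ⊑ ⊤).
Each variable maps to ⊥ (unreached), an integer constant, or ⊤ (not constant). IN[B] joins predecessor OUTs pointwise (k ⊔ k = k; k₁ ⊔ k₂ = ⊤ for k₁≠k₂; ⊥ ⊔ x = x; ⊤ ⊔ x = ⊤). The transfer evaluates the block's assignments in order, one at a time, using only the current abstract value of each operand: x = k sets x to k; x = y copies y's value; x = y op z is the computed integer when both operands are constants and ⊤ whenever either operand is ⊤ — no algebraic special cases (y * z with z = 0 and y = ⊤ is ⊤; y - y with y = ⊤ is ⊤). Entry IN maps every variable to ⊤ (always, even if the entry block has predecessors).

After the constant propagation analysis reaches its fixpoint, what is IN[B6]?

Answer: {a: ⊤, b: ⊤, c: 2, d: ⊤, e: 2, f: -1}

Trace:
Converged values:
  B0:   IN=(all ⊤)   OUT=(all ⊤)
  B1:   IN=(all ⊤)   OUT={f:-1; rest ⊤}
  B2:   IN={f:-1; rest ⊤}   OUT={e:2, f:-1; rest ⊤}
  B3:   IN={e:2, f:-1; rest ⊤}   OUT={e:2, f:-1; rest ⊤}
  B4:   IN={e:2, f:-1; rest ⊤}   OUT={c:2, e:2, f:-1; rest ⊤}
  B5:   IN={c:2, e:2, f:-1; rest ⊤}   OUT={c:2, e:2, f:-1; rest ⊤}
  B6:   IN={c:2, e:2, f:-1; rest ⊤}   OUT={e:2, f:-1; rest ⊤}
  B7:   IN={e:2, f:-1; rest ⊤}   OUT={f:-1; rest ⊤}
  B8:   IN={f:-1; rest ⊤}   OUT={f:-1; rest ⊤}
  B9:   IN={f:-1; rest ⊤}   OUT={f:-1; rest ⊤}

Merge at B6: IN[B6] = OUT[B5] = {a: ⊤, b: ⊤, c: 2, d: ⊤, e: 2, f: -1}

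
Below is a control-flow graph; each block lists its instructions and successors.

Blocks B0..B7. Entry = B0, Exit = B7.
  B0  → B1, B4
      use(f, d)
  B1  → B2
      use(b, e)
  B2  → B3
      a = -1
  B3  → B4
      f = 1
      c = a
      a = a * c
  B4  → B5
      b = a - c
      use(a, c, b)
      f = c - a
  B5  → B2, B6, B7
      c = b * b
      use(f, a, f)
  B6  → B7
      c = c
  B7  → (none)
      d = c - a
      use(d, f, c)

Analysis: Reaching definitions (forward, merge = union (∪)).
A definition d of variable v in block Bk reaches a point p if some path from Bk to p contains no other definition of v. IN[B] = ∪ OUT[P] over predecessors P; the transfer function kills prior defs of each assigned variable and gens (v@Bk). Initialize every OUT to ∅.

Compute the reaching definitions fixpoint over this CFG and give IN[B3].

Answer: {a@B2, b@B4, c@B5, f@B4}

Working:
Fixpoint table:
  B0: | IN={} | OUT={}
  B1: | IN={} | OUT={}
  B2: | IN={a@B3, b@B4, c@B5, f@B4} | OUT={a@B2, b@B4, c@B5, f@B4}
  B3: | IN={a@B2, b@B4, c@B5, f@B4} | OUT={a@B3, b@B4, c@B3, f@B3}
  B4: | IN={a@B3, b@B4, c@B3, f@B3} | OUT={a@B3, b@B4, c@B3, f@B4}
  B5: | IN={a@B3, b@B4, c@B3, f@B4} | OUT={a@B3, b@B4, c@B5, f@B4}
  B6: | IN={a@B3, b@B4, c@B5, f@B4} | OUT={a@B3, b@B4, c@B6, f@B4}
  B7: | IN={a@B3, b@B4, c@B5, c@B6, f@B4} | OUT={a@B3, b@B4, c@B5, c@B6, d@B7, f@B4}

Merge at B3: IN[B3] = OUT[B2] = {a@B2, b@B4, c@B5, f@B4}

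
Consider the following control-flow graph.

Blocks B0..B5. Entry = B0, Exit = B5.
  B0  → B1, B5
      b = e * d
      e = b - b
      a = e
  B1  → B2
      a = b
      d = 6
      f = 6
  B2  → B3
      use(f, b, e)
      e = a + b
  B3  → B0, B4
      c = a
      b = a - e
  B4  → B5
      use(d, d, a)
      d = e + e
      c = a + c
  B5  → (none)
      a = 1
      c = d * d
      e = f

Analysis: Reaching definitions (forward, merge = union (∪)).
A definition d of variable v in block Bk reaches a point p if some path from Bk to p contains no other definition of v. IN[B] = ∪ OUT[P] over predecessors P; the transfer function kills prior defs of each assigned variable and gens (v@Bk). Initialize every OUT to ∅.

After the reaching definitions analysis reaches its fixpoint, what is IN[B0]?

Answer: {a@B1, b@B3, c@B3, d@B1, e@B2, f@B1}

Working:
Converged values:
  B0: | IN={a@B1, b@B3, c@B3, d@B1, e@B2, f@B1} | OUT={a@B0, b@B0, c@B3, d@B1, e@B0, f@B1}
  B1: | IN={a@B0, b@B0, c@B3, d@B1, e@B0, f@B1} | OUT={a@B1, b@B0, c@B3, d@B1, e@B0, f@B1}
  B2: | IN={a@B1, b@B0, c@B3, d@B1, e@B0, f@B1} | OUT={a@B1, b@B0, c@B3, d@B1, e@B2, f@B1}
  B3: | IN={a@B1, b@B0, c@B3, d@B1, e@B2, f@B1} | OUT={a@B1, b@B3, c@B3, d@B1, e@B2, f@B1}
  B4: | IN={a@B1, b@B3, c@B3, d@B1, e@B2, f@B1} | OUT={a@B1, b@B3, c@B4, d@B4, e@B2, f@B1}
  B5: | IN={a@B0, a@B1, b@B0, b@B3, c@B3, c@B4, d@B1, d@B4, e@B0, e@B2, f@B1} | OUT={a@B5, b@B0, b@B3, c@B5, d@B1, d@B4, e@B5, f@B1}

Merge at B0 (entry node, so the boundary value {} is joined with the incoming edge(s)): IN[B0] = {} ⊔ OUT[B3] = {a@B1, b@B3, c@B3, d@B1, e@B2, f@B1}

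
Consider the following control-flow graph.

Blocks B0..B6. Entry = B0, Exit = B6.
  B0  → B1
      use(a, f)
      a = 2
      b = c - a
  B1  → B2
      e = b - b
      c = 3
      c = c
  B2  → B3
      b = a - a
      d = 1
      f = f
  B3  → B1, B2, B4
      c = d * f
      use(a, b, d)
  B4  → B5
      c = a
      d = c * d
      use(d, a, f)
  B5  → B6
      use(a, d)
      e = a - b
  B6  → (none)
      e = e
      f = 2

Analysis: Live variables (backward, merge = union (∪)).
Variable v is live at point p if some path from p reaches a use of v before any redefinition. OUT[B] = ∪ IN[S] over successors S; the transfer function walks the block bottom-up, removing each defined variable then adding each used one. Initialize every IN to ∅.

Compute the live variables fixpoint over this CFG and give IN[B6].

Answer: {e}

Working:
Per-block solution:
  B0:  IN={a, c, f}  OUT={a, b, f}
  B1:  IN={a, b, f}  OUT={a, f}
  B2:  IN={a, f}  OUT={a, b, d, f}
  B3:  IN={a, b, d, f}  OUT={a, b, d, f}
  B4:  IN={a, b, d, f}  OUT={a, b, d}
  B5:  IN={a, b, d}  OUT={e}
  B6:  IN={e}  OUT={}

B6 is the boundary node: OUT[B6] = {}
Applying B6's transfer function to that OUT value gives IN[B6] (row B6 above).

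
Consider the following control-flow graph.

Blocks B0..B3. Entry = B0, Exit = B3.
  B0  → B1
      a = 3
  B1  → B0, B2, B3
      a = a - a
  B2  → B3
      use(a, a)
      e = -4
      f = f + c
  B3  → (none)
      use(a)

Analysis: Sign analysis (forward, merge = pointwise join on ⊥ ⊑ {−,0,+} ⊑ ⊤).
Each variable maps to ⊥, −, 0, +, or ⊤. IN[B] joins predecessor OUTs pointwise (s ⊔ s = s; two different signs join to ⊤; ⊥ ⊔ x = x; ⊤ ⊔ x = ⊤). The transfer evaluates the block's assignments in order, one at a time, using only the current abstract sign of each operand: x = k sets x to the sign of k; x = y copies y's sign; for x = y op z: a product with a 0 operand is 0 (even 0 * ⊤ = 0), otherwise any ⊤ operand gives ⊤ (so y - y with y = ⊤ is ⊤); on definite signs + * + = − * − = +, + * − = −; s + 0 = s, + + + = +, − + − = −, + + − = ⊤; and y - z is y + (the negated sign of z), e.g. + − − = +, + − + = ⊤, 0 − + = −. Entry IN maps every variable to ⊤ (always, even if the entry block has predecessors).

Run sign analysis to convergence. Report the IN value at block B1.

Per-block solution:
  B0: | IN=(all ⊤) | OUT={a:+; rest ⊤}
  B1: | IN={a:+; rest ⊤} | OUT=(all ⊤)
  B2: | IN=(all ⊤) | OUT={e:-; rest ⊤}
  B3: | IN=(all ⊤) | OUT=(all ⊤)

Merge at B1: IN[B1] = OUT[B0] = {a: +, b: ⊤, c: ⊤, d: ⊤, e: ⊤, f: ⊤}

Answer: {a: +, b: ⊤, c: ⊤, d: ⊤, e: ⊤, f: ⊤}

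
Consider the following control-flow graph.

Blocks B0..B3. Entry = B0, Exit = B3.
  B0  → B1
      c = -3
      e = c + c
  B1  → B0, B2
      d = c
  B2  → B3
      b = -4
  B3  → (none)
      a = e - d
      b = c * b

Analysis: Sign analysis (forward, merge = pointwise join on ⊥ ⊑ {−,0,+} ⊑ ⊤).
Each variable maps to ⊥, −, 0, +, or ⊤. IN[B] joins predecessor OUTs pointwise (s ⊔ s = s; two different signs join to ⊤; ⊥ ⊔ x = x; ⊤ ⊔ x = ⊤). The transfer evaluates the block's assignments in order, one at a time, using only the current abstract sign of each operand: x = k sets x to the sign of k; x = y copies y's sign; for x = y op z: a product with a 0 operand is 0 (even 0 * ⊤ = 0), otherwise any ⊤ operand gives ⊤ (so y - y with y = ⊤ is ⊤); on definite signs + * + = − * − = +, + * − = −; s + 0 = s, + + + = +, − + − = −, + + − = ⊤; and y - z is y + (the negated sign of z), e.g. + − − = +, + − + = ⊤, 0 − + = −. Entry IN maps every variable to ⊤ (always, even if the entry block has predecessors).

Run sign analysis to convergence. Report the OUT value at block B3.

Answer: {a: ⊤, b: +, c: -, d: -, e: -, f: ⊤}

Derivation:
Fixpoint table:
  B0: | IN=(all ⊤) | OUT={c:-, e:-; rest ⊤}
  B1: | IN={c:-, e:-; rest ⊤} | OUT={c:-, d:-, e:-; rest ⊤}
  B2: | IN={c:-, d:-, e:-; rest ⊤} | OUT={b:-, c:-, d:-, e:-; rest ⊤}
  B3: | IN={b:-, c:-, d:-, e:-; rest ⊤} | OUT={b:+, c:-, d:-, e:-; rest ⊤}

Merge at B3: IN[B3] = OUT[B2] = {a: ⊤, b: -, c: -, d: -, e: -, f: ⊤}
Applying B3's transfer function to that IN value gives OUT[B3] (row B3 above).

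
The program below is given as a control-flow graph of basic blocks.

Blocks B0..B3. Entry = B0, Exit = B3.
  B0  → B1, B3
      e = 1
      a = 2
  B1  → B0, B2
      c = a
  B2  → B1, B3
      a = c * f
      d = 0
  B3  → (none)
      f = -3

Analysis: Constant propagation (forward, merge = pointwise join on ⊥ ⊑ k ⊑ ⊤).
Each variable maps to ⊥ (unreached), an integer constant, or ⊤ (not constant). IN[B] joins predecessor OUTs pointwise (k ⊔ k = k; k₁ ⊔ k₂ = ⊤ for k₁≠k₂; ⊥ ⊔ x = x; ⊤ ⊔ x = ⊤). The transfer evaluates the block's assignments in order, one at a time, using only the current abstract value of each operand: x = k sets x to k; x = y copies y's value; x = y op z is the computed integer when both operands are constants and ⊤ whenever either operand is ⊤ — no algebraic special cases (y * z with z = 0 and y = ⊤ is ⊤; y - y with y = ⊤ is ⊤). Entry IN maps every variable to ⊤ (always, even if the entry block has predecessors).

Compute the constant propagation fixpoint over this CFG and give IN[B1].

Converged values:
  B0:   IN=(all ⊤)   OUT={a:2, e:1; rest ⊤}
  B1:   IN={e:1; rest ⊤}   OUT={e:1; rest ⊤}
  B2:   IN={e:1; rest ⊤}   OUT={d:0, e:1; rest ⊤}
  B3:   IN={e:1; rest ⊤}   OUT={e:1, f:-3; rest ⊤}

Merge at B1: IN[B1] = OUT[B0] ⊔ OUT[B2] = {a: ⊤, b: ⊤, c: ⊤, d: ⊤, e: 1, f: ⊤}

Answer: {a: ⊤, b: ⊤, c: ⊤, d: ⊤, e: 1, f: ⊤}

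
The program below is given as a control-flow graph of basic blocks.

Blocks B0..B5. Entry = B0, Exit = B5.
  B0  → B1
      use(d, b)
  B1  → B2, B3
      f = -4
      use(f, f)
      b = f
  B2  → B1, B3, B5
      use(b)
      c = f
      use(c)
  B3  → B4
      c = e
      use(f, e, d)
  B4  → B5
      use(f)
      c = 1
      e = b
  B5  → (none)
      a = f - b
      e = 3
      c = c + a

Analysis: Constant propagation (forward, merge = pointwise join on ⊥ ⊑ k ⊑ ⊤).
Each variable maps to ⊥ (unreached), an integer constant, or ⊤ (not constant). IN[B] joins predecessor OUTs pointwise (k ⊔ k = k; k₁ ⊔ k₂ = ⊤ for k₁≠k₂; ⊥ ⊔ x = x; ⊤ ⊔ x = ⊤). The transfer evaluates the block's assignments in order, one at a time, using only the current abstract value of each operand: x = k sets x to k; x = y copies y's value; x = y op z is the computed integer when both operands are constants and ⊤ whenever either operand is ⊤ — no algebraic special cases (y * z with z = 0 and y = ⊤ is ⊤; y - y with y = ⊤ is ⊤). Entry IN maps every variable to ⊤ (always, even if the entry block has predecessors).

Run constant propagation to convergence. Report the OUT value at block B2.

Answer: {a: ⊤, b: -4, c: -4, d: ⊤, e: ⊤, f: -4}

Trace:
Fixpoint table:
  B0:   IN=(all ⊤)   OUT=(all ⊤)
  B1:   IN=(all ⊤)   OUT={b:-4, f:-4; rest ⊤}
  B2:   IN={b:-4, f:-4; rest ⊤}   OUT={b:-4, c:-4, f:-4; rest ⊤}
  B3:   IN={b:-4, f:-4; rest ⊤}   OUT={b:-4, f:-4; rest ⊤}
  B4:   IN={b:-4, f:-4; rest ⊤}   OUT={b:-4, c:1, e:-4, f:-4; rest ⊤}
  B5:   IN={b:-4, f:-4; rest ⊤}   OUT={a:0, b:-4, e:3, f:-4; rest ⊤}

Merge at B2: IN[B2] = OUT[B1] = {a: ⊤, b: -4, c: ⊤, d: ⊤, e: ⊤, f: -4}
Applying B2's transfer function to that IN value gives OUT[B2] (row B2 above).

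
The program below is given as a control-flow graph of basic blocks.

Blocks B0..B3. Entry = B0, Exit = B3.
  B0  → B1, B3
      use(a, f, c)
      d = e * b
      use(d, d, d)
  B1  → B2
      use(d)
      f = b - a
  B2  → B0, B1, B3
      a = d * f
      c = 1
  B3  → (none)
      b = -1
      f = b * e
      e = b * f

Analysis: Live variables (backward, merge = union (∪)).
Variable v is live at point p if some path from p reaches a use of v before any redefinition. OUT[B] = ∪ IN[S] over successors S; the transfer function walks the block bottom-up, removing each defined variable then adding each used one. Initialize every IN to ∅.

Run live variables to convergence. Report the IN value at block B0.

Answer: {a, b, c, e, f}

Working:
Converged values:
  B0: | IN={a, b, c, e, f} | OUT={a, b, d, e}
  B1: | IN={a, b, d, e} | OUT={b, d, e, f}
  B2: | IN={b, d, e, f} | OUT={a, b, c, d, e, f}
  B3: | IN={e} | OUT={}

Merge at B0: OUT[B0] = IN[B1] ⊔ IN[B3] = {a, b, d, e}
Applying B0's transfer function to that OUT value gives IN[B0] (row B0 above).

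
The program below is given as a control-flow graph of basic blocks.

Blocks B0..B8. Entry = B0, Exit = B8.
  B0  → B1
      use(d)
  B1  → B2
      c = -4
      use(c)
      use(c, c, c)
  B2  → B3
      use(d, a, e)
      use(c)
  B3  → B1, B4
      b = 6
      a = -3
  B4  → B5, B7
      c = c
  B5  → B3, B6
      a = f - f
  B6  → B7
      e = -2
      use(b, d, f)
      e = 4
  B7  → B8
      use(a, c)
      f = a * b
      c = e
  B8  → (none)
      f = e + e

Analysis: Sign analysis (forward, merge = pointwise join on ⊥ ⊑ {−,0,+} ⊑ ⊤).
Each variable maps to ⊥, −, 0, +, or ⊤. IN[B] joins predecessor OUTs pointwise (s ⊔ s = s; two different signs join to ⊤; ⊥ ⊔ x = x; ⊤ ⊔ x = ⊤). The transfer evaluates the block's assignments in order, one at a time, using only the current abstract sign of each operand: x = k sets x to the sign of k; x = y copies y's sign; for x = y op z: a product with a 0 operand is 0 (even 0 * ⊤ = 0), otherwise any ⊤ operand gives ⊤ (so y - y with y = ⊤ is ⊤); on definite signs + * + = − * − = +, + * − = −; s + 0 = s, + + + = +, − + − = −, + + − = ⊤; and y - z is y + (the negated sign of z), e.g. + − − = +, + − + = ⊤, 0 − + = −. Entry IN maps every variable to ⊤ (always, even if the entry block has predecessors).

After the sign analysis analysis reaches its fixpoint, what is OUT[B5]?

Per-block solution:
  B0: | IN=(all ⊤) | OUT=(all ⊤)
  B1: | IN=(all ⊤) | OUT={c:-; rest ⊤}
  B2: | IN={c:-; rest ⊤} | OUT={c:-; rest ⊤}
  B3: | IN={c:-; rest ⊤} | OUT={a:-, b:+, c:-; rest ⊤}
  B4: | IN={a:-, b:+, c:-; rest ⊤} | OUT={a:-, b:+, c:-; rest ⊤}
  B5: | IN={a:-, b:+, c:-; rest ⊤} | OUT={b:+, c:-; rest ⊤}
  B6: | IN={b:+, c:-; rest ⊤} | OUT={b:+, c:-, e:+; rest ⊤}
  B7: | IN={b:+, c:-; rest ⊤} | OUT={b:+; rest ⊤}
  B8: | IN={b:+; rest ⊤} | OUT={b:+; rest ⊤}

Merge at B5: IN[B5] = OUT[B4] = {a: -, b: +, c: -, d: ⊤, e: ⊤, f: ⊤}
Applying B5's transfer function to that IN value gives OUT[B5] (row B5 above).

Answer: {a: ⊤, b: +, c: -, d: ⊤, e: ⊤, f: ⊤}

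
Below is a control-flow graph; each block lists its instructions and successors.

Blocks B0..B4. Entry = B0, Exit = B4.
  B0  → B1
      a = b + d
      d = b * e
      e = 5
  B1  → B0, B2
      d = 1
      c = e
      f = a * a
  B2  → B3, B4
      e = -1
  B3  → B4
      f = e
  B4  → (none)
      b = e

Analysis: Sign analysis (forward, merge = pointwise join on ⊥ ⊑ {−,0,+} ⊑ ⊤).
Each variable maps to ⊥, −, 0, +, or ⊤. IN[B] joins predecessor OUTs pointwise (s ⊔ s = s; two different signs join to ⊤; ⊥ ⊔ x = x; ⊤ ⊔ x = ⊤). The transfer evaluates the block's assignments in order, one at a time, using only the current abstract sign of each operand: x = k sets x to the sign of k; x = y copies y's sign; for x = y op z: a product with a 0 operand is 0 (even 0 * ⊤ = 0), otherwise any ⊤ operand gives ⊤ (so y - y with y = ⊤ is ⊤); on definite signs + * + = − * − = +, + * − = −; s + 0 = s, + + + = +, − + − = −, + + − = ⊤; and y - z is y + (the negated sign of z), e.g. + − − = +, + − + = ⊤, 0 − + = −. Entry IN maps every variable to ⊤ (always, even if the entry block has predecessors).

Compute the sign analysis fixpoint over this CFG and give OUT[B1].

Per-block solution:
  B0: | IN=(all ⊤) | OUT={e:+; rest ⊤}
  B1: | IN={e:+; rest ⊤} | OUT={c:+, d:+, e:+; rest ⊤}
  B2: | IN={c:+, d:+, e:+; rest ⊤} | OUT={c:+, d:+, e:-; rest ⊤}
  B3: | IN={c:+, d:+, e:-; rest ⊤} | OUT={c:+, d:+, e:-, f:-; rest ⊤}
  B4: | IN={c:+, d:+, e:-; rest ⊤} | OUT={b:-, c:+, d:+, e:-; rest ⊤}

Merge at B1: IN[B1] = OUT[B0] = {a: ⊤, b: ⊤, c: ⊤, d: ⊤, e: +, f: ⊤}
Applying B1's transfer function to that IN value gives OUT[B1] (row B1 above).

Answer: {a: ⊤, b: ⊤, c: +, d: +, e: +, f: ⊤}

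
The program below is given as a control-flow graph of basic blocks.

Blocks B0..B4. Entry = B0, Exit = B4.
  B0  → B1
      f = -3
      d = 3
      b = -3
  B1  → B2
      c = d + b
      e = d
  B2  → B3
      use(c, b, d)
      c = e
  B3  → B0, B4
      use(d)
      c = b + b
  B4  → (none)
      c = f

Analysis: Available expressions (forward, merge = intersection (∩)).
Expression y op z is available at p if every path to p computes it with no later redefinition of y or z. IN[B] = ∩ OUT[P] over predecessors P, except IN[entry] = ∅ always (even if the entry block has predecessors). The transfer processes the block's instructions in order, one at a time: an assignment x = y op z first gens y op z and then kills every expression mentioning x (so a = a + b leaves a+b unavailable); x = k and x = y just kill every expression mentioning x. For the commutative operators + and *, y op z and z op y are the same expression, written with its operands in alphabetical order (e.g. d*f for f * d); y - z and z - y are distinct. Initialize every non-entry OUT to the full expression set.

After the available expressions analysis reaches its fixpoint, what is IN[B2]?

Fixpoint table:
  B0: | IN={} | OUT={}
  B1: | IN={} | OUT={b+d}
  B2: | IN={b+d} | OUT={b+d}
  B3: | IN={b+d} | OUT={b+b, b+d}
  B4: | IN={b+b, b+d} | OUT={b+b, b+d}

Merge at B2: IN[B2] = OUT[B1] = {b+d}

Answer: {b+d}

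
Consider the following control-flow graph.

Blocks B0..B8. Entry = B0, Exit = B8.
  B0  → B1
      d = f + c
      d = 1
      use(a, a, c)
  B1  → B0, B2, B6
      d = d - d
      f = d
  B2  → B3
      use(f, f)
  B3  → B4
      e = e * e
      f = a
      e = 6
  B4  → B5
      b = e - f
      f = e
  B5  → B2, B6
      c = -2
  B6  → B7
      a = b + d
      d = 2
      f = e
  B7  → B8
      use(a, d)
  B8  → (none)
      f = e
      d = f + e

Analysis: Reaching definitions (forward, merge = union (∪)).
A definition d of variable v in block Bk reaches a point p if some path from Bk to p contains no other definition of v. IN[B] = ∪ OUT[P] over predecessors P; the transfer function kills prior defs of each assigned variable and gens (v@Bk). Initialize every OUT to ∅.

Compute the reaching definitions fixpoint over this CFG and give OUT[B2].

Answer: {b@B4, c@B5, d@B1, e@B3, f@B1, f@B4}

Derivation:
Per-block solution:
  B0:   IN={d@B1, f@B1}   OUT={d@B0, f@B1}
  B1:   IN={d@B0, f@B1}   OUT={d@B1, f@B1}
  B2:   IN={b@B4, c@B5, d@B1, e@B3, f@B1, f@B4}   OUT={b@B4, c@B5, d@B1, e@B3, f@B1, f@B4}
  B3:   IN={b@B4, c@B5, d@B1, e@B3, f@B1, f@B4}   OUT={b@B4, c@B5, d@B1, e@B3, f@B3}
  B4:   IN={b@B4, c@B5, d@B1, e@B3, f@B3}   OUT={b@B4, c@B5, d@B1, e@B3, f@B4}
  B5:   IN={b@B4, c@B5, d@B1, e@B3, f@B4}   OUT={b@B4, c@B5, d@B1, e@B3, f@B4}
  B6:   IN={b@B4, c@B5, d@B1, e@B3, f@B1, f@B4}   OUT={a@B6, b@B4, c@B5, d@B6, e@B3, f@B6}
  B7:   IN={a@B6, b@B4, c@B5, d@B6, e@B3, f@B6}   OUT={a@B6, b@B4, c@B5, d@B6, e@B3, f@B6}
  B8:   IN={a@B6, b@B4, c@B5, d@B6, e@B3, f@B6}   OUT={a@B6, b@B4, c@B5, d@B8, e@B3, f@B8}

Merge at B2: IN[B2] = OUT[B1] ⊔ OUT[B5] = {b@B4, c@B5, d@B1, e@B3, f@B1, f@B4}
Applying B2's transfer function to that IN value gives OUT[B2] (row B2 above).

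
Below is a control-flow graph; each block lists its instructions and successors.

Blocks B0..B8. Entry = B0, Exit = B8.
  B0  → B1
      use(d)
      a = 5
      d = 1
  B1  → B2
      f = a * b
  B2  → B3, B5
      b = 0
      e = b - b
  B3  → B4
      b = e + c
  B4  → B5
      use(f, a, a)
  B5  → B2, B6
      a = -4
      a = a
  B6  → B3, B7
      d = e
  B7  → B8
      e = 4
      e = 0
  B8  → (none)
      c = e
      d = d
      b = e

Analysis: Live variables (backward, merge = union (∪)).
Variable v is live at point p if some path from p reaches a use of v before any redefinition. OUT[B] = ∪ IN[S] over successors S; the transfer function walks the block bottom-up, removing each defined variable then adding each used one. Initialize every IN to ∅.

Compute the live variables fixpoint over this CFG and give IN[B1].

Answer: {a, b, c}

Working:
Per-block solution:
  B0:   IN={b, c, d}   OUT={a, b, c}
  B1:   IN={a, b, c}   OUT={a, c, f}
  B2:   IN={a, c, f}   OUT={a, c, e, f}
  B3:   IN={a, c, e, f}   OUT={a, c, e, f}
  B4:   IN={a, c, e, f}   OUT={c, e, f}
  B5:   IN={c, e, f}   OUT={a, c, e, f}
  B6:   IN={a, c, e, f}   OUT={a, c, d, e, f}
  B7:   IN={d}   OUT={d, e}
  B8:   IN={d, e}   OUT={}

Merge at B1: OUT[B1] = IN[B2] = {a, c, f}
Applying B1's transfer function to that OUT value gives IN[B1] (row B1 above).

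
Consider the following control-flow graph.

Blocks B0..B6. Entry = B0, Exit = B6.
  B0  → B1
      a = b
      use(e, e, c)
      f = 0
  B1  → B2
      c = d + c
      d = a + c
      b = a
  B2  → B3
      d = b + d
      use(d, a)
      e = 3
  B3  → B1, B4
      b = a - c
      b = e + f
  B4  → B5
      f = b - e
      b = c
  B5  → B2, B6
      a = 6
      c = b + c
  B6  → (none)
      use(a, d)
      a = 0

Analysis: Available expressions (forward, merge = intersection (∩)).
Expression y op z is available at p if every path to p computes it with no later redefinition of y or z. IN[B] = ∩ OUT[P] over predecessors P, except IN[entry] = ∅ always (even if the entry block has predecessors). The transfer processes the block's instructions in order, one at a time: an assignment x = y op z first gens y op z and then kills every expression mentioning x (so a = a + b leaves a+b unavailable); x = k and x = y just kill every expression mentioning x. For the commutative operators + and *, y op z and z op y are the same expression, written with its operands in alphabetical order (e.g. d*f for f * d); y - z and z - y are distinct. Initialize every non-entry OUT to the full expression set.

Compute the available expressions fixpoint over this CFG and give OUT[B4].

Answer: {a-c}

Trace:
Converged values:
  B0: | IN={} | OUT={}
  B1: | IN={} | OUT={a+c}
  B2: | IN={} | OUT={}
  B3: | IN={} | OUT={a-c, e+f}
  B4: | IN={a-c, e+f} | OUT={a-c}
  B5: | IN={a-c} | OUT={}
  B6: | IN={} | OUT={}

Merge at B4: IN[B4] = OUT[B3] = {a-c, e+f}
Applying B4's transfer function to that IN value gives OUT[B4] (row B4 above).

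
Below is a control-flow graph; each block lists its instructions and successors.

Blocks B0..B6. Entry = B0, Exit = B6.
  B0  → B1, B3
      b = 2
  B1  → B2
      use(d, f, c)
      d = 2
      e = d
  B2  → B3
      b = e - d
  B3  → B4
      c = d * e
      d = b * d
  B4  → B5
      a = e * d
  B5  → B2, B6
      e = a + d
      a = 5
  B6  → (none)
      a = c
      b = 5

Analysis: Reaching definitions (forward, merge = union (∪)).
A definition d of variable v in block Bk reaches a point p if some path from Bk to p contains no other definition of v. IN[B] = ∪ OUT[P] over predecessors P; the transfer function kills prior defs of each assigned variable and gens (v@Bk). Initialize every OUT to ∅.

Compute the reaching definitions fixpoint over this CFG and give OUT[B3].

Fixpoint table:
  B0:  IN={}  OUT={b@B0}
  B1:  IN={b@B0}  OUT={b@B0, d@B1, e@B1}
  B2:  IN={a@B5, b@B0, b@B2, c@B3, d@B1, d@B3, e@B1, e@B5}  OUT={a@B5, b@B2, c@B3, d@B1, d@B3, e@B1, e@B5}
  B3:  IN={a@B5, b@B0, b@B2, c@B3, d@B1, d@B3, e@B1, e@B5}  OUT={a@B5, b@B0, b@B2, c@B3, d@B3, e@B1, e@B5}
  B4:  IN={a@B5, b@B0, b@B2, c@B3, d@B3, e@B1, e@B5}  OUT={a@B4, b@B0, b@B2, c@B3, d@B3, e@B1, e@B5}
  B5:  IN={a@B4, b@B0, b@B2, c@B3, d@B3, e@B1, e@B5}  OUT={a@B5, b@B0, b@B2, c@B3, d@B3, e@B5}
  B6:  IN={a@B5, b@B0, b@B2, c@B3, d@B3, e@B5}  OUT={a@B6, b@B6, c@B3, d@B3, e@B5}

Merge at B3: IN[B3] = OUT[B0] ⊔ OUT[B2] = {a@B5, b@B0, b@B2, c@B3, d@B1, d@B3, e@B1, e@B5}
Applying B3's transfer function to that IN value gives OUT[B3] (row B3 above).

Answer: {a@B5, b@B0, b@B2, c@B3, d@B3, e@B1, e@B5}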